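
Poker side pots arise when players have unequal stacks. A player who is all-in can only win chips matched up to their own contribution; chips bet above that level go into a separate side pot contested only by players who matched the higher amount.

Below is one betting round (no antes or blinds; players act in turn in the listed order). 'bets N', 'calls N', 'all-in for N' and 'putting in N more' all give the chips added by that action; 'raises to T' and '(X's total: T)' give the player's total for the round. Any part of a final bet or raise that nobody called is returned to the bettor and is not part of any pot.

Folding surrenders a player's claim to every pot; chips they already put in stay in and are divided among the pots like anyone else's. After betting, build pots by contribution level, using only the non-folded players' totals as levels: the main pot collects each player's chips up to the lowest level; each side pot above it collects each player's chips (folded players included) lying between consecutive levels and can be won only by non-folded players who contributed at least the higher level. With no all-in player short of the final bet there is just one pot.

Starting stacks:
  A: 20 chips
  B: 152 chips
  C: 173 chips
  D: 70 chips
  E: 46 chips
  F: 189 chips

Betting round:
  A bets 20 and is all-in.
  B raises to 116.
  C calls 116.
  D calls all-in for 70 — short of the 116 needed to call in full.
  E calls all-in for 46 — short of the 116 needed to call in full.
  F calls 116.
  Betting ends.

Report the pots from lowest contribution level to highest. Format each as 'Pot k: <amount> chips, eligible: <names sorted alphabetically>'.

Contributions: A=20, B=116, C=116, D=70, E=46, F=116
Pot levels (distinct totals of non-folded players): 20, 46, 70, 116
Layer 1-20: 20 each from A, B, C, D, E, F = 20*6 = 120 chips; eligible A, B, C, D, E, F
Layer 21-46: 26 each from B, C, D, E, F = 26*5 = 130 chips; eligible B, C, D, E, F
Layer 47-70: 24 each from B, C, D, F = 24*4 = 96 chips; eligible B, C, D, F
Layer 71-116: 46 each from B, C, F = 46*3 = 138 chips; eligible B, C, F

Pot 1: 120 chips, eligible: A, B, C, D, E, F
Pot 2: 130 chips, eligible: B, C, D, E, F
Pot 3: 96 chips, eligible: B, C, D, F
Pot 4: 138 chips, eligible: B, C, F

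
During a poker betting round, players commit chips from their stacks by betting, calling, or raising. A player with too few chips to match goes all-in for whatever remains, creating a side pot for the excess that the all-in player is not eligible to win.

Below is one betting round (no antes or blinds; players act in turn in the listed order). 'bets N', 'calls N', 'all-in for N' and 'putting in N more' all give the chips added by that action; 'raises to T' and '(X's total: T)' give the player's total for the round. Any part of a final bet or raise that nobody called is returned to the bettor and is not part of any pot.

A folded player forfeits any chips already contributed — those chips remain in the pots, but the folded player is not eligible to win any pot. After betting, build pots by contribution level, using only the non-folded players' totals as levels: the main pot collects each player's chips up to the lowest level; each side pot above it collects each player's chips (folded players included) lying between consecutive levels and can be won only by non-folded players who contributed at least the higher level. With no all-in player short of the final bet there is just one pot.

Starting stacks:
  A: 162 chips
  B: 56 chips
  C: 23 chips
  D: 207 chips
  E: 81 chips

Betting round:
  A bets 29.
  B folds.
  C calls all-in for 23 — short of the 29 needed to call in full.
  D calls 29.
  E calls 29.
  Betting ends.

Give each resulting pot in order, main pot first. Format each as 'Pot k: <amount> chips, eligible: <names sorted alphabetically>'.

Pot 1: 92 chips, eligible: A, C, D, E
Pot 2: 18 chips, eligible: A, D, E

Derivation:
Contributions: A=29, C=23, D=29, E=29
Folded: B
Pot levels (distinct totals of non-folded players): 23, 29
Layer 1-23: 23 each from A, C, D, E = 23*4 = 92 chips; eligible A, C, D, E
Layer 24-29: 6 each from A, D, E = 6*3 = 18 chips; eligible A, D, E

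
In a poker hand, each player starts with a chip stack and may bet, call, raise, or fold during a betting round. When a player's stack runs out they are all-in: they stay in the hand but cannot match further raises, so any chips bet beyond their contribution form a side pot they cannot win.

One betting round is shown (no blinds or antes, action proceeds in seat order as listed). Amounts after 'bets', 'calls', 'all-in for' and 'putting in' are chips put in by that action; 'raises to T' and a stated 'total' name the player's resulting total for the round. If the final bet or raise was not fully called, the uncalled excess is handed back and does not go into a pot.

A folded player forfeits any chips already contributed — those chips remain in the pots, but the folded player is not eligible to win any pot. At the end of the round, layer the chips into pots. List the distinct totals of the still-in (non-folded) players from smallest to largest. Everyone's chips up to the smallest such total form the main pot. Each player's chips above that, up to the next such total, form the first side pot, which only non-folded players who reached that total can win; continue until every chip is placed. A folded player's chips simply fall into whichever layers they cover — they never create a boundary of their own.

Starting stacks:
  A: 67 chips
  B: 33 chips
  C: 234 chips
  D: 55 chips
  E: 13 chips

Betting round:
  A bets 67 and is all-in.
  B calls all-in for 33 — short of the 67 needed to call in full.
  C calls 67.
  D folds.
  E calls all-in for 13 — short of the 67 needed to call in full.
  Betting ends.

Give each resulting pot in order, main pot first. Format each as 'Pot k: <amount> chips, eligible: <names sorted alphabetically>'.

Contributions: A=67, B=33, C=67, E=13
Folded: D
Pot levels (distinct totals of non-folded players): 13, 33, 67
Layer 1-13: 13 each from A, B, C, E = 13*4 = 52 chips; eligible A, B, C, E
Layer 14-33: 20 each from A, B, C = 20*3 = 60 chips; eligible A, B, C
Layer 34-67: 34 each from A, C = 34*2 = 68 chips; eligible A, C

Pot 1: 52 chips, eligible: A, B, C, E
Pot 2: 60 chips, eligible: A, B, C
Pot 3: 68 chips, eligible: A, C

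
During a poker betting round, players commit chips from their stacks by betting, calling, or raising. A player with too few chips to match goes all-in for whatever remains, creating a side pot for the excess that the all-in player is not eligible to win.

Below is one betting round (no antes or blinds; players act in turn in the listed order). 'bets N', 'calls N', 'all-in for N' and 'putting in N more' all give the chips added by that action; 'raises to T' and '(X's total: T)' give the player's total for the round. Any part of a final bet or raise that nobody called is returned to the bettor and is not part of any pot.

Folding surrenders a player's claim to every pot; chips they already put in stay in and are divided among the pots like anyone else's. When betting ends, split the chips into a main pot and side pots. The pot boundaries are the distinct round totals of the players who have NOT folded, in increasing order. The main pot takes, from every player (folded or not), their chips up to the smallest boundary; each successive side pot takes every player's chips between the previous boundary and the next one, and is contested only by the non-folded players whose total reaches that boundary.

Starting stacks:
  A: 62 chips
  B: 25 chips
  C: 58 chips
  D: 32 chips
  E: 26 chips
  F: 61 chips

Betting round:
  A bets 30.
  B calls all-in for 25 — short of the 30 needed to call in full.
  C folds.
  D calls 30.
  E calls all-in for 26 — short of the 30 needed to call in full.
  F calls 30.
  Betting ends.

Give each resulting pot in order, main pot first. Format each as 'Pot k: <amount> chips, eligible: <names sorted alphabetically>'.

Contributions: A=30, B=25, D=30, E=26, F=30
Folded: C
Pot levels (distinct totals of non-folded players): 25, 26, 30
Layer 1-25: 25 each from A, B, D, E, F = 25*5 = 125 chips; eligible A, B, D, E, F
Layer 26-26: 1 each from A, D, E, F = 1*4 = 4 chips; eligible A, D, E, F
Layer 27-30: 4 each from A, D, F = 4*3 = 12 chips; eligible A, D, F

Pot 1: 125 chips, eligible: A, B, D, E, F
Pot 2: 4 chips, eligible: A, D, E, F
Pot 3: 12 chips, eligible: A, D, F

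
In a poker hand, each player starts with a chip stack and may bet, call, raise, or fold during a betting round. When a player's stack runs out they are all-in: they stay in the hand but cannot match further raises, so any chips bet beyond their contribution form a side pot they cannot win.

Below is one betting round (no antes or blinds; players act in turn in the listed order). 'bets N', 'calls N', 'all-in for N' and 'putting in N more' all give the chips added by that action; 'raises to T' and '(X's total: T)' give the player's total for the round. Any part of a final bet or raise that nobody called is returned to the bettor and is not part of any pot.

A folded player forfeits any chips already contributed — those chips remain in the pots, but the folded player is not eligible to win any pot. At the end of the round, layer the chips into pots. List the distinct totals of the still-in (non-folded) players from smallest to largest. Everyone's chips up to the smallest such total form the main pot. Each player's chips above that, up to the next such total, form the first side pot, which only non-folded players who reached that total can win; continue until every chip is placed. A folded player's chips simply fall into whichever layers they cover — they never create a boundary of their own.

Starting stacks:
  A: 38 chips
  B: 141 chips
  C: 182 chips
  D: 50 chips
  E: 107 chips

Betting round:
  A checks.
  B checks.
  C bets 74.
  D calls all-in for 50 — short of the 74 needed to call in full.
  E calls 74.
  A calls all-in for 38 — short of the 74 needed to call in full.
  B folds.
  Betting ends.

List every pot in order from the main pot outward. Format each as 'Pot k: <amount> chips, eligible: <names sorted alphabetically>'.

Contributions: A=38, C=74, D=50, E=74
Folded: B
Pot levels (distinct totals of non-folded players): 38, 50, 74
Layer 1-38: 38 each from A, C, D, E = 38*4 = 152 chips; eligible A, C, D, E
Layer 39-50: 12 each from C, D, E = 12*3 = 36 chips; eligible C, D, E
Layer 51-74: 24 each from C, E = 24*2 = 48 chips; eligible C, E

Pot 1: 152 chips, eligible: A, C, D, E
Pot 2: 36 chips, eligible: C, D, E
Pot 3: 48 chips, eligible: C, E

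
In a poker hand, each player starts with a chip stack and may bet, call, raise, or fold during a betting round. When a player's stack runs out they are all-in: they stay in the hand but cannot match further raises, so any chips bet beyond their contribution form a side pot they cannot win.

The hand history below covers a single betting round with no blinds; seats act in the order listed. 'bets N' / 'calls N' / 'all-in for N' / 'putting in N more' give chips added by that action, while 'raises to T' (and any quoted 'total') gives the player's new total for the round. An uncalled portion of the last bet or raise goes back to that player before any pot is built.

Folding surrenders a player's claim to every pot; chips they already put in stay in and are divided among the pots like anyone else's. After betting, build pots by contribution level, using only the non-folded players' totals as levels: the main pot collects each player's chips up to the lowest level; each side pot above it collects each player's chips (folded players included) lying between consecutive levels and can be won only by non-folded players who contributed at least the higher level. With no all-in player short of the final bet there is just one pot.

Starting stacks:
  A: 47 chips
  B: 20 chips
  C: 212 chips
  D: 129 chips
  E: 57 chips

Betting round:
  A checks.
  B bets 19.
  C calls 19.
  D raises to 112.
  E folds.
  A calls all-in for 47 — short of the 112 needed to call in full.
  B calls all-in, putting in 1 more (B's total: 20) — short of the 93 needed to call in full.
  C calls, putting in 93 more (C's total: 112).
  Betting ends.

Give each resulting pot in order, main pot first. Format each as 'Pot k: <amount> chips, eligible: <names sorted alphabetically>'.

Pot 1: 80 chips, eligible: A, B, C, D
Pot 2: 81 chips, eligible: A, C, D
Pot 3: 130 chips, eligible: C, D

Derivation:
Contributions: A=47, B=20, C=112, D=112
Folded: E
Pot levels (distinct totals of non-folded players): 20, 47, 112
Layer 1-20: 20 each from A, B, C, D = 20*4 = 80 chips; eligible A, B, C, D
Layer 21-47: 27 each from A, C, D = 27*3 = 81 chips; eligible A, C, D
Layer 48-112: 65 each from C, D = 65*2 = 130 chips; eligible C, D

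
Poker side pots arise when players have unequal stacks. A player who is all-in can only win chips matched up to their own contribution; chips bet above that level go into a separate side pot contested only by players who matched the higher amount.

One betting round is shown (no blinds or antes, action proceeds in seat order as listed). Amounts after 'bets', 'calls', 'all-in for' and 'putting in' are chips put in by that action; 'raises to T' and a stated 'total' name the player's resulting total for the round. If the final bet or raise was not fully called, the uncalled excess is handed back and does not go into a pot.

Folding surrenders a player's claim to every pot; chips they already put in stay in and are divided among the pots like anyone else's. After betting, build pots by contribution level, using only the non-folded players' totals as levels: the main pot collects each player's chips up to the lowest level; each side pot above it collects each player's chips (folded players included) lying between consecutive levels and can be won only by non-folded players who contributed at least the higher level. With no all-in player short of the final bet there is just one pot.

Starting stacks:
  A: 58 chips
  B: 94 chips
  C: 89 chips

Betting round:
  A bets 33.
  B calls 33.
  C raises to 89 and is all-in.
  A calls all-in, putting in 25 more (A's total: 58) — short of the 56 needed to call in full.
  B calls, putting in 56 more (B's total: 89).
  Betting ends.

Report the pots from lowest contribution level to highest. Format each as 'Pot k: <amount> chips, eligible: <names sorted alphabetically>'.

Pot 1: 174 chips, eligible: A, B, C
Pot 2: 62 chips, eligible: B, C

Derivation:
Contributions: A=58, B=89, C=89
Pot levels (distinct totals of non-folded players): 58, 89
Layer 1-58: 58 each from A, B, C = 58*3 = 174 chips; eligible A, B, C
Layer 59-89: 31 each from B, C = 31*2 = 62 chips; eligible B, C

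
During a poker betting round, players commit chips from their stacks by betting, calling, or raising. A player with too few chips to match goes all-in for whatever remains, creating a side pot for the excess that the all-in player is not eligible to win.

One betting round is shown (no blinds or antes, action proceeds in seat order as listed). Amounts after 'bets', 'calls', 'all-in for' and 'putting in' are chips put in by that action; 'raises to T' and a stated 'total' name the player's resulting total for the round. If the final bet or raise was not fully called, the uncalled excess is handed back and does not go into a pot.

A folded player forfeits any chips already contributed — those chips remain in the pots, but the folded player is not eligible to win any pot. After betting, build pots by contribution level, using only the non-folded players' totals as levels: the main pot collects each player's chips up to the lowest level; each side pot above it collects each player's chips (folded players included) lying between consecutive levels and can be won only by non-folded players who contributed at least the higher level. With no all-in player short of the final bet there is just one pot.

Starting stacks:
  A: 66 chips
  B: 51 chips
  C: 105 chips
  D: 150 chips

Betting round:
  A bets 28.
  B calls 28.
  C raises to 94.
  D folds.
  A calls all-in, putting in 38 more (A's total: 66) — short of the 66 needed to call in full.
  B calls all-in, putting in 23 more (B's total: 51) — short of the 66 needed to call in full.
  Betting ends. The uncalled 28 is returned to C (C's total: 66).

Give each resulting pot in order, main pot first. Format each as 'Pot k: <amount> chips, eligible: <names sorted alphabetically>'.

Pot 1: 153 chips, eligible: A, B, C
Pot 2: 30 chips, eligible: A, C

Derivation:
Contributions (after 28 returned to C): A=66, B=51, C=66
Folded: D
Pot levels (distinct totals of non-folded players): 51, 66
Layer 1-51: 51 each from A, B, C = 51*3 = 153 chips; eligible A, B, C
Layer 52-66: 15 each from A, C = 15*2 = 30 chips; eligible A, C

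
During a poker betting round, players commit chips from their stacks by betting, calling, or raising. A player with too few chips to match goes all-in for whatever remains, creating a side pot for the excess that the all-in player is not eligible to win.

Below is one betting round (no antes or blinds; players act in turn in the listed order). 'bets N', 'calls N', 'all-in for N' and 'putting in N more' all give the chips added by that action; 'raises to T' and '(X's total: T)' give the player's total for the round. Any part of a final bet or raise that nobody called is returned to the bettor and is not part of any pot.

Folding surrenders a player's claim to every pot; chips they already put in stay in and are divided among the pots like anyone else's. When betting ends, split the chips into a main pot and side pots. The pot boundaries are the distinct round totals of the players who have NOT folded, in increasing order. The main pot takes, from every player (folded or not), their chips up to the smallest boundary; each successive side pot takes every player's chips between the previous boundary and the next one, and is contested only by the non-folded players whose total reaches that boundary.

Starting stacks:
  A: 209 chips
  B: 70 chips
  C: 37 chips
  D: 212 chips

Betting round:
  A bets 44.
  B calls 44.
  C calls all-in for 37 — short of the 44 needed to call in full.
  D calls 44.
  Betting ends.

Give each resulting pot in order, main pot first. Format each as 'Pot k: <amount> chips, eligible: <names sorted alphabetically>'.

Pot 1: 148 chips, eligible: A, B, C, D
Pot 2: 21 chips, eligible: A, B, D

Derivation:
Contributions: A=44, B=44, C=37, D=44
Pot levels (distinct totals of non-folded players): 37, 44
Layer 1-37: 37 each from A, B, C, D = 37*4 = 148 chips; eligible A, B, C, D
Layer 38-44: 7 each from A, B, D = 7*3 = 21 chips; eligible A, B, D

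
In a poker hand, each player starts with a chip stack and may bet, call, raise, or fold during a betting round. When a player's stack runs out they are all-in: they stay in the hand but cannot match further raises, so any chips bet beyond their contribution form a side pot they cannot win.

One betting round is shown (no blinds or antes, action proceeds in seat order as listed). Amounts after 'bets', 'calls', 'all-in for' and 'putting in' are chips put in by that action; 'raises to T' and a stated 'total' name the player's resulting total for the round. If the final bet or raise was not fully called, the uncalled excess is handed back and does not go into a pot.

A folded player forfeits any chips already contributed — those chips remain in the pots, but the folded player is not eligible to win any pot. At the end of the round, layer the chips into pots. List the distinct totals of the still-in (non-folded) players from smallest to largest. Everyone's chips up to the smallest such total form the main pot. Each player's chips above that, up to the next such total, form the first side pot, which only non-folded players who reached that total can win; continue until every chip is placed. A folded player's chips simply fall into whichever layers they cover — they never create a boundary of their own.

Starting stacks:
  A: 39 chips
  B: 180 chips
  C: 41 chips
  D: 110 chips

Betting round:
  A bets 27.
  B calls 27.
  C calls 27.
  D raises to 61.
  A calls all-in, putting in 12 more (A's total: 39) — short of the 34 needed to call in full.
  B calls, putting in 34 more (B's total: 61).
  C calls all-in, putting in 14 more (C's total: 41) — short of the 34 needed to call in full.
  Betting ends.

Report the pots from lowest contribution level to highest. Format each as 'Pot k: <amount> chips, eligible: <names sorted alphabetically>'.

Contributions: A=39, B=61, C=41, D=61
Pot levels (distinct totals of non-folded players): 39, 41, 61
Layer 1-39: 39 each from A, B, C, D = 39*4 = 156 chips; eligible A, B, C, D
Layer 40-41: 2 each from B, C, D = 2*3 = 6 chips; eligible B, C, D
Layer 42-61: 20 each from B, D = 20*2 = 40 chips; eligible B, D

Pot 1: 156 chips, eligible: A, B, C, D
Pot 2: 6 chips, eligible: B, C, D
Pot 3: 40 chips, eligible: B, D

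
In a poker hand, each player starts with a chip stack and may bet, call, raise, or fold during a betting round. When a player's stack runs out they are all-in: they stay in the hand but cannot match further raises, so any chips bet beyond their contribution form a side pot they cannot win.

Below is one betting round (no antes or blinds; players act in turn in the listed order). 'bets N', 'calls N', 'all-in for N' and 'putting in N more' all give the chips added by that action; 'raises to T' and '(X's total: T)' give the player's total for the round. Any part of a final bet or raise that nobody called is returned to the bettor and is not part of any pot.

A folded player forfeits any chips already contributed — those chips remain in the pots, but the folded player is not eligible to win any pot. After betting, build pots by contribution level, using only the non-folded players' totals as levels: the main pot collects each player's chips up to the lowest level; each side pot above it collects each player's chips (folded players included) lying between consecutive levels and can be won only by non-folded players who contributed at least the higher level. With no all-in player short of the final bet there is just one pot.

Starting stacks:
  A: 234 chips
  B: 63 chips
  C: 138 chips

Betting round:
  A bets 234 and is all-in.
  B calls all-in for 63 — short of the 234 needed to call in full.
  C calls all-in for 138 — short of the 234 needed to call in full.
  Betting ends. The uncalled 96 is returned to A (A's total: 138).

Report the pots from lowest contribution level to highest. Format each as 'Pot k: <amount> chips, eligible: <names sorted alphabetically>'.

Contributions (after 96 returned to A): A=138, B=63, C=138
Pot levels (distinct totals of non-folded players): 63, 138
Layer 1-63: 63 each from A, B, C = 63*3 = 189 chips; eligible A, B, C
Layer 64-138: 75 each from A, C = 75*2 = 150 chips; eligible A, C

Pot 1: 189 chips, eligible: A, B, C
Pot 2: 150 chips, eligible: A, C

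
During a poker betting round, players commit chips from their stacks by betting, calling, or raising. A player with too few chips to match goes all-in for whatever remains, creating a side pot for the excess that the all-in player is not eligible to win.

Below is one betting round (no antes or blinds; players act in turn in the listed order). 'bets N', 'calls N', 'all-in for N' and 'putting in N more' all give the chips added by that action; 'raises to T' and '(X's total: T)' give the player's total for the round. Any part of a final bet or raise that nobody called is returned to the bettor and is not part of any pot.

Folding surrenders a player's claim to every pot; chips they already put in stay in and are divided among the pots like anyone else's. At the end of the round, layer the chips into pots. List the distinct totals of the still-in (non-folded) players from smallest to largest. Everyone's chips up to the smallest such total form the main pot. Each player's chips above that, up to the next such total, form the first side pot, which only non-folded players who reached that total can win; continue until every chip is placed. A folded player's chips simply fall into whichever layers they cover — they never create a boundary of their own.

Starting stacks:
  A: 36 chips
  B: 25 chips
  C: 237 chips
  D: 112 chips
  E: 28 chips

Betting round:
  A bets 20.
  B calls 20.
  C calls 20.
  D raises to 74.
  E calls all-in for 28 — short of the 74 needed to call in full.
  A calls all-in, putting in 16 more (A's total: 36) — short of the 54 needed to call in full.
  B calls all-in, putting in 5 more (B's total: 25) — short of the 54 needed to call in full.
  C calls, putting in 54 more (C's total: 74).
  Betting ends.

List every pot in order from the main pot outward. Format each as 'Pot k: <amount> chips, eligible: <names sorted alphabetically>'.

Pot 1: 125 chips, eligible: A, B, C, D, E
Pot 2: 12 chips, eligible: A, C, D, E
Pot 3: 24 chips, eligible: A, C, D
Pot 4: 76 chips, eligible: C, D

Derivation:
Contributions: A=36, B=25, C=74, D=74, E=28
Pot levels (distinct totals of non-folded players): 25, 28, 36, 74
Layer 1-25: 25 each from A, B, C, D, E = 25*5 = 125 chips; eligible A, B, C, D, E
Layer 26-28: 3 each from A, C, D, E = 3*4 = 12 chips; eligible A, C, D, E
Layer 29-36: 8 each from A, C, D = 8*3 = 24 chips; eligible A, C, D
Layer 37-74: 38 each from C, D = 38*2 = 76 chips; eligible C, D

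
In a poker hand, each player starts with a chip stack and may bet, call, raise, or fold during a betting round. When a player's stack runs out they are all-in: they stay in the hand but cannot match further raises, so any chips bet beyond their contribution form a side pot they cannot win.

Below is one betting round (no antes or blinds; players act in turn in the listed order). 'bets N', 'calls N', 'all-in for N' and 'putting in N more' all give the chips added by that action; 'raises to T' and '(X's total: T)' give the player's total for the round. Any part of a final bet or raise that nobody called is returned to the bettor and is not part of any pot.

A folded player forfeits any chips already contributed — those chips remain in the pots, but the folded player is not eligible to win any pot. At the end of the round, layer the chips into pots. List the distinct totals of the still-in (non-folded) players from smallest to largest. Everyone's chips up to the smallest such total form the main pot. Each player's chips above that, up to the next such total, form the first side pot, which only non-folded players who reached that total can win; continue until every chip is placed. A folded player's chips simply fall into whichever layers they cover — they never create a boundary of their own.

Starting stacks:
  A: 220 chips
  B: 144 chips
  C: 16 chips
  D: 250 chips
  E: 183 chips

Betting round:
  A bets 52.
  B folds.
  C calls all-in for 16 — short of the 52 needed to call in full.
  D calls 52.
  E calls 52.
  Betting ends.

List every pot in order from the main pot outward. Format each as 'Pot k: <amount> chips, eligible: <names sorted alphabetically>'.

Pot 1: 64 chips, eligible: A, C, D, E
Pot 2: 108 chips, eligible: A, D, E

Derivation:
Contributions: A=52, C=16, D=52, E=52
Folded: B
Pot levels (distinct totals of non-folded players): 16, 52
Layer 1-16: 16 each from A, C, D, E = 16*4 = 64 chips; eligible A, C, D, E
Layer 17-52: 36 each from A, D, E = 36*3 = 108 chips; eligible A, D, E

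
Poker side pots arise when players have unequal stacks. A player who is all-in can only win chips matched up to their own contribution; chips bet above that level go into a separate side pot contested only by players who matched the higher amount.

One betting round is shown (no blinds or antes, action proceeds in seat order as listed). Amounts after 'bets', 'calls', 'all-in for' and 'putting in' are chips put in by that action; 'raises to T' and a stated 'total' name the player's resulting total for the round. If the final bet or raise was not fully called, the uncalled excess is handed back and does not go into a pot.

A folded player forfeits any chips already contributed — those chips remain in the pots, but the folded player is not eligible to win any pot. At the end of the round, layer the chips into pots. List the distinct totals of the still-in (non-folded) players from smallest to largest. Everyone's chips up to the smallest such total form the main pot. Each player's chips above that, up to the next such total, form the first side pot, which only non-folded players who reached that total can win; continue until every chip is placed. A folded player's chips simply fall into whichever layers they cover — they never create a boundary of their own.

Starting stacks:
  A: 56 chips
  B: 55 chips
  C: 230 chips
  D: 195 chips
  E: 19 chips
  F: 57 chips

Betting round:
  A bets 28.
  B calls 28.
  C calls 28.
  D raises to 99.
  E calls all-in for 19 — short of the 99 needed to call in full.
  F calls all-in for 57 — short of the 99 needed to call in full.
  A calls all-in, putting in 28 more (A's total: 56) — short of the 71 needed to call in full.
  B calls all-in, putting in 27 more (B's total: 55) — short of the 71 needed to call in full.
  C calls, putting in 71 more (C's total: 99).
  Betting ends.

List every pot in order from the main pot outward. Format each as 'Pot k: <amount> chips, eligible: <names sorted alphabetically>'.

Contributions: A=56, B=55, C=99, D=99, E=19, F=57
Pot levels (distinct totals of non-folded players): 19, 55, 56, 57, 99
Layer 1-19: 19 each from A, B, C, D, E, F = 19*6 = 114 chips; eligible A, B, C, D, E, F
Layer 20-55: 36 each from A, B, C, D, F = 36*5 = 180 chips; eligible A, B, C, D, F
Layer 56-56: 1 each from A, C, D, F = 1*4 = 4 chips; eligible A, C, D, F
Layer 57-57: 1 each from C, D, F = 1*3 = 3 chips; eligible C, D, F
Layer 58-99: 42 each from C, D = 42*2 = 84 chips; eligible C, D

Pot 1: 114 chips, eligible: A, B, C, D, E, F
Pot 2: 180 chips, eligible: A, B, C, D, F
Pot 3: 4 chips, eligible: A, C, D, F
Pot 4: 3 chips, eligible: C, D, F
Pot 5: 84 chips, eligible: C, D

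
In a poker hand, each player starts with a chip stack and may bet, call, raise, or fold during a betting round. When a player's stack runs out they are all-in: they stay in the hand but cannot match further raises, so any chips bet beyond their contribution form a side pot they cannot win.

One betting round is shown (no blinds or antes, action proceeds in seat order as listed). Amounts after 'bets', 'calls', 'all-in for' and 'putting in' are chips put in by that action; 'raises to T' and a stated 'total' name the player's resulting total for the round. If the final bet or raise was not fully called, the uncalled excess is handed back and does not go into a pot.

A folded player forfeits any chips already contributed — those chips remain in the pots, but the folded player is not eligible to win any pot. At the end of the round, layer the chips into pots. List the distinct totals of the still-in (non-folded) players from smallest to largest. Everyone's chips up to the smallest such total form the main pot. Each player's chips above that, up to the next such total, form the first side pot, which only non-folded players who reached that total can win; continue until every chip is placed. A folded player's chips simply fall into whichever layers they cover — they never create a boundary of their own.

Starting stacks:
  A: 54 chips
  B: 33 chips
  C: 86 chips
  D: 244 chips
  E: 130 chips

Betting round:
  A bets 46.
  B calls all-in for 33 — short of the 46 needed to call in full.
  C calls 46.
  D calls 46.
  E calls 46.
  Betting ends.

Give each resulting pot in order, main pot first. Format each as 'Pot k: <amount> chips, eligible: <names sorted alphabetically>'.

Contributions: A=46, B=33, C=46, D=46, E=46
Pot levels (distinct totals of non-folded players): 33, 46
Layer 1-33: 33 each from A, B, C, D, E = 33*5 = 165 chips; eligible A, B, C, D, E
Layer 34-46: 13 each from A, C, D, E = 13*4 = 52 chips; eligible A, C, D, E

Pot 1: 165 chips, eligible: A, B, C, D, E
Pot 2: 52 chips, eligible: A, C, D, E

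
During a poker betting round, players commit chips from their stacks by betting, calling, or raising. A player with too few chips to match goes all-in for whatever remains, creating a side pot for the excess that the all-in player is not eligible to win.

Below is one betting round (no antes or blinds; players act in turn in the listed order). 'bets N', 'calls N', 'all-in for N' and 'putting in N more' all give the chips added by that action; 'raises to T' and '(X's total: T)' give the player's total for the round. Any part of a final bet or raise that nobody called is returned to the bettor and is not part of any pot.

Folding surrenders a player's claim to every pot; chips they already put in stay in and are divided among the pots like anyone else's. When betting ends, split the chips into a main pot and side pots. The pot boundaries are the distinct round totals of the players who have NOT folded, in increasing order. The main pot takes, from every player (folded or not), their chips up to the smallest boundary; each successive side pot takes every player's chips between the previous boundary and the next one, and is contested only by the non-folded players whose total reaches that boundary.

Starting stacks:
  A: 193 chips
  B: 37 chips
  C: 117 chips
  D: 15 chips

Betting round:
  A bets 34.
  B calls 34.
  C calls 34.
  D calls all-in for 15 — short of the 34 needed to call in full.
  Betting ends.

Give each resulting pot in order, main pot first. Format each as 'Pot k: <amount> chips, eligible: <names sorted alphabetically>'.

Pot 1: 60 chips, eligible: A, B, C, D
Pot 2: 57 chips, eligible: A, B, C

Derivation:
Contributions: A=34, B=34, C=34, D=15
Pot levels (distinct totals of non-folded players): 15, 34
Layer 1-15: 15 each from A, B, C, D = 15*4 = 60 chips; eligible A, B, C, D
Layer 16-34: 19 each from A, B, C = 19*3 = 57 chips; eligible A, B, C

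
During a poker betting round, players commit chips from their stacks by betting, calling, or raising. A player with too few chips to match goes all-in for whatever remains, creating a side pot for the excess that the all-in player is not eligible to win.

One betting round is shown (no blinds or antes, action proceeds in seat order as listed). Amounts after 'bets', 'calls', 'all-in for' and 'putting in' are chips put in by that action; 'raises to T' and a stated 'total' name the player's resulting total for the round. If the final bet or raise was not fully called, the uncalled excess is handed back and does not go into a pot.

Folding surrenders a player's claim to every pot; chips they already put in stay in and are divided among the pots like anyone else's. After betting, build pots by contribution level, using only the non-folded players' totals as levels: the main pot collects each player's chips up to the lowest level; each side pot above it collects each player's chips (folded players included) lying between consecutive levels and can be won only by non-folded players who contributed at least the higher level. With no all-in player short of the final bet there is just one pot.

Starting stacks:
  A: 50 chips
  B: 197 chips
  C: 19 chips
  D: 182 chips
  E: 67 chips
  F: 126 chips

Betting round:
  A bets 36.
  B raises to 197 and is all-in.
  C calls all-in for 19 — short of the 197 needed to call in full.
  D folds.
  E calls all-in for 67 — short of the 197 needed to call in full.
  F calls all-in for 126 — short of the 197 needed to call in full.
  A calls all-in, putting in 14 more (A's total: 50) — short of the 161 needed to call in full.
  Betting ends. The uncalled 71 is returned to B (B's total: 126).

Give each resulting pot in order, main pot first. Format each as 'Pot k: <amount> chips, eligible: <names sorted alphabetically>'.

Contributions (after 71 returned to B): A=50, B=126, C=19, E=67, F=126
Folded: D
Pot levels (distinct totals of non-folded players): 19, 50, 67, 126
Layer 1-19: 19 each from A, B, C, E, F = 19*5 = 95 chips; eligible A, B, C, E, F
Layer 20-50: 31 each from A, B, E, F = 31*4 = 124 chips; eligible A, B, E, F
Layer 51-67: 17 each from B, E, F = 17*3 = 51 chips; eligible B, E, F
Layer 68-126: 59 each from B, F = 59*2 = 118 chips; eligible B, F

Pot 1: 95 chips, eligible: A, B, C, E, F
Pot 2: 124 chips, eligible: A, B, E, F
Pot 3: 51 chips, eligible: B, E, F
Pot 4: 118 chips, eligible: B, F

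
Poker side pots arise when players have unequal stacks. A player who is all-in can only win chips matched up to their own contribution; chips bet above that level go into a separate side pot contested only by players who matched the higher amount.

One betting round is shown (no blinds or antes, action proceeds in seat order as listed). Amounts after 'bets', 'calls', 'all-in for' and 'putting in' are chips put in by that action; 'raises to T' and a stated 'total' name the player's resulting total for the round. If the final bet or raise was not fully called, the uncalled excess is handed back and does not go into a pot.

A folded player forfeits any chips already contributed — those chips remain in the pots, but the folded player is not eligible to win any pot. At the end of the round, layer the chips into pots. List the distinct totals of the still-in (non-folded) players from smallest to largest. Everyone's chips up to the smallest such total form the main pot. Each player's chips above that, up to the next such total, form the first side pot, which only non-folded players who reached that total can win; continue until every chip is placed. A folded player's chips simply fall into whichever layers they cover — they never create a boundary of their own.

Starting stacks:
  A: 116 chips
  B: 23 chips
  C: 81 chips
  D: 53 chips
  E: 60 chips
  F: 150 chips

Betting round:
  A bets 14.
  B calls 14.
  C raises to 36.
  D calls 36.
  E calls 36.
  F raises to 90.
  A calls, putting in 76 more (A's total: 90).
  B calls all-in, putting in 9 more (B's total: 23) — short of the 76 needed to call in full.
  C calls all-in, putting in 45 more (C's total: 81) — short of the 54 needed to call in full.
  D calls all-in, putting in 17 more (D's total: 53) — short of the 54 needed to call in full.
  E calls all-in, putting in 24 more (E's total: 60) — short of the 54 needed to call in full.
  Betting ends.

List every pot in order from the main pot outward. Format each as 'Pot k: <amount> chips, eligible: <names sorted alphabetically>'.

Pot 1: 138 chips, eligible: A, B, C, D, E, F
Pot 2: 150 chips, eligible: A, C, D, E, F
Pot 3: 28 chips, eligible: A, C, E, F
Pot 4: 63 chips, eligible: A, C, F
Pot 5: 18 chips, eligible: A, F

Derivation:
Contributions: A=90, B=23, C=81, D=53, E=60, F=90
Pot levels (distinct totals of non-folded players): 23, 53, 60, 81, 90
Layer 1-23: 23 each from A, B, C, D, E, F = 23*6 = 138 chips; eligible A, B, C, D, E, F
Layer 24-53: 30 each from A, C, D, E, F = 30*5 = 150 chips; eligible A, C, D, E, F
Layer 54-60: 7 each from A, C, E, F = 7*4 = 28 chips; eligible A, C, E, F
Layer 61-81: 21 each from A, C, F = 21*3 = 63 chips; eligible A, C, F
Layer 82-90: 9 each from A, F = 9*2 = 18 chips; eligible A, F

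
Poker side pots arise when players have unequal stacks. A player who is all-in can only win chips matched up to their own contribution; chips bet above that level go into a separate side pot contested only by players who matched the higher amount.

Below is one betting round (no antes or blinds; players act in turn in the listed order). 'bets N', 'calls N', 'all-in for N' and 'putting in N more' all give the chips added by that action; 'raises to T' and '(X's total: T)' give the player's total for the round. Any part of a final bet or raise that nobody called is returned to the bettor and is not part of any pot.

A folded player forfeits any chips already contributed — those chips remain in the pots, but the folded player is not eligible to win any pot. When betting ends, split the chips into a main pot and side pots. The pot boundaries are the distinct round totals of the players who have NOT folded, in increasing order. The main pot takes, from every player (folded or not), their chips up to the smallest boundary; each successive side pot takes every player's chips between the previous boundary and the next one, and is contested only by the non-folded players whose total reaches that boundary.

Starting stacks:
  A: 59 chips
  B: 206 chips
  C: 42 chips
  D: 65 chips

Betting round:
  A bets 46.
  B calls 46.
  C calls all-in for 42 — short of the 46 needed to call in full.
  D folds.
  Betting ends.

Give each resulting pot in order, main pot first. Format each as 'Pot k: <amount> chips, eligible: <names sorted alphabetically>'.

Contributions: A=46, B=46, C=42
Folded: D
Pot levels (distinct totals of non-folded players): 42, 46
Layer 1-42: 42 each from A, B, C = 42*3 = 126 chips; eligible A, B, C
Layer 43-46: 4 each from A, B = 4*2 = 8 chips; eligible A, B

Pot 1: 126 chips, eligible: A, B, C
Pot 2: 8 chips, eligible: A, B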